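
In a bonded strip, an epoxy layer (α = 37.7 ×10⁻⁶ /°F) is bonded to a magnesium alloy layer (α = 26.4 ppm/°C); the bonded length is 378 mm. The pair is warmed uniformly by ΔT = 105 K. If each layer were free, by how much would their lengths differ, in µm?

1650 µm

epoxy: α = 37.7×10⁻⁶/°F × 9/5 = 67.9×10⁻⁶/K.
Δα = |67.9 − 26.4|×10⁻⁶/K = 41.5×10⁻⁶/K.
ΔL_mismatch = Δα·L·ΔT = 41.5×10⁻⁶ × 378.0 mm × 105.0 K = 1650 µm.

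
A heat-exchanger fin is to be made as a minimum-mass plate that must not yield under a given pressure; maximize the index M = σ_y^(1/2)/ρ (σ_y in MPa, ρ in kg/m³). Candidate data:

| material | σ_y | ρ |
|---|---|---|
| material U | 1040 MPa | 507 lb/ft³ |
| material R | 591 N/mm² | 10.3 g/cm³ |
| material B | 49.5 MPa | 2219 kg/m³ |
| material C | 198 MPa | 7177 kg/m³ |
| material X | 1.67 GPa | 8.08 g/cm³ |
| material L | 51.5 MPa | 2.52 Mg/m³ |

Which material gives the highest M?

material X

Convert each candidate to consistent units, then evaluate M:
  material U: σ_y = 1040 MPa, ρ = 8121 kg/m³
  material R: σ_y = 591.0 MPa, ρ = 10300 kg/m³
  material B: σ_y = 49.50 MPa, ρ = 2219 kg/m³
  material C: σ_y = 198.0 MPa, ρ = 7177 kg/m³
  material X: σ_y = 1670 MPa, ρ = 8080 kg/m³
  material L: σ_y = 51.50 MPa, ρ = 2520 kg/m³
  material X: M = 5.06×10⁻³
  material U: M = 3.97×10⁻³
  material B: M = 3.17×10⁻³
  material L: M = 2.85×10⁻³
  material R: M = 2.36×10⁻³
  material C: M = 1.96×10⁻³
The maximum is for material X.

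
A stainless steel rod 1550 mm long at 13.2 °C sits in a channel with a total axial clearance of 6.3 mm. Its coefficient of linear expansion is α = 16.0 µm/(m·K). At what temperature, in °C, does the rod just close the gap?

267 °C

α·L₀·ΔT = 6.3 mm ⇒ ΔT = 6.3 / (16.0×10⁻⁶ × 1550.0) = 254.0 K.
T = 13.2 + 254.0 = 267.2 °C.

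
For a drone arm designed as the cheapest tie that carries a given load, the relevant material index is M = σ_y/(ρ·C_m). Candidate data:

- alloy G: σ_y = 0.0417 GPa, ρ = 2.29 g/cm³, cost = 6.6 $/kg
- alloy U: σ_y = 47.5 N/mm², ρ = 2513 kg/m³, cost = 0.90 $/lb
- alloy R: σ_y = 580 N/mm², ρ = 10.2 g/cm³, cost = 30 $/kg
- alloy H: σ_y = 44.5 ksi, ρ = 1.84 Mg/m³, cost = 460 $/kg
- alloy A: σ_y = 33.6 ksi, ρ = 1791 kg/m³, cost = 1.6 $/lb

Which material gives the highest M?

alloy A

In SI units:
  alloy G: σ_y = 41.70 MPa, ρ = 2290 kg/m³, cost = 6.600 $/kg
  alloy U: σ_y = 47.50 MPa, ρ = 2513 kg/m³, cost = 1.984 $/kg
  alloy R: σ_y = 580.0 MPa, ρ = 10200 kg/m³, cost = 30.00 $/kg
  alloy H: σ_y = 306.8 MPa, ρ = 1840 kg/m³, cost = 460.0 $/kg
  alloy A: σ_y = 231.7 MPa, ρ = 1791 kg/m³, cost = 3.527 $/kg
  alloy A: M = 36.7 kN·m per $
  alloy U: M = 9.53 kN·m per $
  alloy G: M = 2.76 kN·m per $
  alloy R: M = 1.90 kN·m per $
  alloy H: M = 0.362 kN·m per $
The maximum is for alloy A.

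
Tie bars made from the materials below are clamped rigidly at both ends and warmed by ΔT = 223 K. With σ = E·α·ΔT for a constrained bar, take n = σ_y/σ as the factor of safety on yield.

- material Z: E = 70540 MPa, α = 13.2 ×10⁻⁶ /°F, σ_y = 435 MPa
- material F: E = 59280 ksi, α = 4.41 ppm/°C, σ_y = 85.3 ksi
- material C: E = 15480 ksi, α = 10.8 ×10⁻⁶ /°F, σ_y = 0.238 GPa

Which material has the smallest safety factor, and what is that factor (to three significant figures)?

material C, n = 0.514

Per material, after unit conversion:
  material Z: E = 70.54, α = 23.8, σ_y = 435.0 → σ = 374 MPa, n = 1.16
  material F: E = 408.7, α = 4.41, σ_y = 588.1 → σ = 402 MPa, n = 1.46
  material C: E = 106.7, α = 19.4, σ_y = 238.0 → σ = 463 MPa, n = 0.514
Material C has the lowest safety factor, n = 0.514.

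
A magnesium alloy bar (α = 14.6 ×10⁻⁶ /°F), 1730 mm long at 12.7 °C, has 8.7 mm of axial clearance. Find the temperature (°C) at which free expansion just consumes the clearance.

204 °C

α = 14.6×10⁻⁶/°F × 9/5 = 26.3×10⁻⁶/K.
α·L₀·ΔT = 8.7 mm ⇒ ΔT = 8.7 / (26.3×10⁻⁶ × 1730.0) = 191.4 K.
T = 12.7 + 191.4 = 204.1 °C.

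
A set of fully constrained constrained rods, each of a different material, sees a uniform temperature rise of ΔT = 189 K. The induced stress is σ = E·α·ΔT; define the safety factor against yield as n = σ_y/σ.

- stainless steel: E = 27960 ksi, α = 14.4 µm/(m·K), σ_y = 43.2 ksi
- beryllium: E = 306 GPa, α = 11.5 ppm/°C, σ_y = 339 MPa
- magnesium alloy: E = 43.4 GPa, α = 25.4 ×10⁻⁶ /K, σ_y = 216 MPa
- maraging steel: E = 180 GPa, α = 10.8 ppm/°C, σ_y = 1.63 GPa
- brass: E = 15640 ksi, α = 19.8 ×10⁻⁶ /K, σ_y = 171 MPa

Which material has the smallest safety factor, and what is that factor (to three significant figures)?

In consistent units (E in GPa, α in ×10⁻⁶/K, σ_y in MPa):
  stainless steel: E = 192.8, α = 14.4, σ_y = 297.9 → σ = 525 MPa, n = 0.568
  beryllium: E = 306.0, α = 11.5, σ_y = 339.0 → σ = 665 MPa, n = 0.510
  magnesium alloy: E = 43.40, α = 25.4, σ_y = 216.0 → σ = 208 MPa, n = 1.04
  maraging steel: E = 180.0, α = 10.8, σ_y = 1630 → σ = 367 MPa, n = 4.44
  brass: E = 107.8, α = 19.8, σ_y = 171.0 → σ = 404 MPa, n = 0.424
The minimum is brass at n = 0.424.

brass, n = 0.424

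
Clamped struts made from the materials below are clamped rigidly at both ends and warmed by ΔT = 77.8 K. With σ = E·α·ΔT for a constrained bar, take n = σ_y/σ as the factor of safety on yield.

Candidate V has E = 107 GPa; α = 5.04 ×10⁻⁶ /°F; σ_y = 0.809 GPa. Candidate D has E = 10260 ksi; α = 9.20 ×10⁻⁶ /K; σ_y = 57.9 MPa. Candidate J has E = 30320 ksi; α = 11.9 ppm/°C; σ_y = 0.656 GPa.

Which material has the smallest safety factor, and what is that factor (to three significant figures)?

candidate D, n = 1.14

With everything in SI (GPa, ×10⁻⁶/K, MPa):
  candidate V: E = 107.0, α = 9.07, σ_y = 809.0 → σ = 75.5 MPa, n = 10.7
  candidate D: E = 70.74, α = 9.20, σ_y = 57.90 → σ = 50.6 MPa, n = 1.14
  candidate J: E = 209.0, α = 11.9, σ_y = 656.0 → σ = 194 MPa, n = 3.39
The minimum is candidate D at n = 1.14.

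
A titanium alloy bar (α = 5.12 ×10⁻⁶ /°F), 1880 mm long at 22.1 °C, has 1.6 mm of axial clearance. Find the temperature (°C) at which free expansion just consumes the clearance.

α = 5.12×10⁻⁶/°F × 9/5 = 9.22×10⁻⁶/K.
α·L₀·ΔT = 1.6 mm ⇒ ΔT = 1.6 / (9.22×10⁻⁶ × 1880.0) = 92.35 K.
T = 22.1 + 92.35 = 114.4 °C.

114 °C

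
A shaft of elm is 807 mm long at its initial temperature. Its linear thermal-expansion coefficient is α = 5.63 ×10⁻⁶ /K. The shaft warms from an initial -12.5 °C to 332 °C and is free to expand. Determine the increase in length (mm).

ΔT = 332 − (-12.5) = 344.5 K.
ΔL = α·L₀·ΔT = 5.63×10⁻⁶ × 807 mm × 344.5 K = 1.57 mm.

1.57 mm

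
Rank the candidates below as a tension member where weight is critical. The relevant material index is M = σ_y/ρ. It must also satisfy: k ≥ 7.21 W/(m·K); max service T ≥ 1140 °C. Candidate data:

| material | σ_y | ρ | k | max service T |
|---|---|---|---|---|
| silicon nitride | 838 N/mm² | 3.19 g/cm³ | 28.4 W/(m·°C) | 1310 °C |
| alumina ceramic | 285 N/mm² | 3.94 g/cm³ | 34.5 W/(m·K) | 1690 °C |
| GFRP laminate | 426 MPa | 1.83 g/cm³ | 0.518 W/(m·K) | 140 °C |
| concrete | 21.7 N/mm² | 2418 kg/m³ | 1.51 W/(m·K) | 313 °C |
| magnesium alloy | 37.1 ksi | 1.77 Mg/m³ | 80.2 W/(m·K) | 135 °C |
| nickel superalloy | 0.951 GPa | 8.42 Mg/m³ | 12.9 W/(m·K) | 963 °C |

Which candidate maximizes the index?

silicon nitride

Screen on constraints: k ≥ 7.21 W/(m·K); max service T ≥ 1140 °C. Survivors: silicon nitride, alumina ceramic.
Convert each candidate to consistent units, then evaluate M:
  silicon nitride: σ_y = 838.0 MPa, ρ = 3190 kg/m³
  alumina ceramic: σ_y = 285.0 MPa, ρ = 3940 kg/m³
  silicon nitride: M = 263 kN·m/kg
  alumina ceramic: M = 72.3 kN·m/kg
Silicon nitride ranks first.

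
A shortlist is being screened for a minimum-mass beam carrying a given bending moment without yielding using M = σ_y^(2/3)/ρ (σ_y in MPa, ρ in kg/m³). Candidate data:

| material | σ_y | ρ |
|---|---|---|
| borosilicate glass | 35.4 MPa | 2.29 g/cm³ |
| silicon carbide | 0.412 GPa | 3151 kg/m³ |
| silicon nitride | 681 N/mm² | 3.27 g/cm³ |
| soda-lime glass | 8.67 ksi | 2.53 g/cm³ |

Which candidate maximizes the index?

Convert each candidate to consistent units, then evaluate M:
  borosilicate glass: σ_y = 35.40 MPa, ρ = 2290 kg/m³
  silicon carbide: σ_y = 412.0 MPa, ρ = 3151 kg/m³
  silicon nitride: σ_y = 681.0 MPa, ρ = 3270 kg/m³
  soda-lime glass: σ_y = 59.78 MPa, ρ = 2530 kg/m³
  silicon nitride: M = 23.7×10⁻³
  silicon carbide: M = 17.6×10⁻³
  soda-lime glass: M = 6.04×10⁻³
  borosilicate glass: M = 4.71×10⁻³
Silicon nitride has the largest M.

silicon nitride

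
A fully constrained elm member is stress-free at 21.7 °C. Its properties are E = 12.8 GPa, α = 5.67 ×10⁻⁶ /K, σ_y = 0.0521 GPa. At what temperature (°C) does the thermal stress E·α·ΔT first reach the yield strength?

740 °C

σ_y = 0.0521 GPa = 52.10 MPa.
E·α·ΔT = 52.10 MPa ⇒ ΔT = 52.10 / (12.80×10³ × 5.67×10⁻⁶) = 717.9 K.
T = 21.7 + 717.9 = 739.6 °C.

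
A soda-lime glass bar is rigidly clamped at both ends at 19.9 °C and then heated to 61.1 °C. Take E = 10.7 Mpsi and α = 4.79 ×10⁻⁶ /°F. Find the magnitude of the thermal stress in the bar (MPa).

26.2 MPa

E = 10.7 Mpsi = 73.77 GPa.
α = 4.79×10⁻⁶/°F × 9/5 = 8.62×10⁻⁶/K.
ΔT = 41.20 K. Constrained thermal stress σ = E·α·ΔT = 73.77×10³ MPa × 8.62×10⁻⁶ × 41.20 = 26.2 MPa (compressive).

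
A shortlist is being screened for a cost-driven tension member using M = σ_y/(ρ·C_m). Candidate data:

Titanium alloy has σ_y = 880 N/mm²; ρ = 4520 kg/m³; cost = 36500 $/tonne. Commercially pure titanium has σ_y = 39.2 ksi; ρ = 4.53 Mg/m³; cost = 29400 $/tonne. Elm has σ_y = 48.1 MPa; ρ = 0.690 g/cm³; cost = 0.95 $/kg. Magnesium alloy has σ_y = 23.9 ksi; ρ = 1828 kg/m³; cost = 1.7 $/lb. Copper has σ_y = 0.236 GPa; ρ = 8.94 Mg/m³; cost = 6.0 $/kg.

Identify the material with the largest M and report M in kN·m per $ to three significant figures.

elm, M = 73.4 kN·m per $

Putting every candidate on a common basis:
  titanium alloy: σ_y = 880.0 MPa, ρ = 4520 kg/m³, cost = 36.50 $/kg
  commercially pure titanium: σ_y = 270.3 MPa, ρ = 4530 kg/m³, cost = 29.40 $/kg
  elm: σ_y = 48.10 MPa, ρ = 690.0 kg/m³, cost = 0.9500 $/kg
  magnesium alloy: σ_y = 164.8 MPa, ρ = 1828 kg/m³, cost = 3.748 $/kg
  copper: σ_y = 236.0 MPa, ρ = 8940 kg/m³, cost = 6.000 $/kg
  elm: M = 73.4 kN·m per $
  magnesium alloy: M = 24.1 kN·m per $
  titanium alloy: M = 5.33 kN·m per $
  copper: M = 4.40 kN·m per $
  commercially pure titanium: M = 2.03 kN·m per $
The maximum is for elm.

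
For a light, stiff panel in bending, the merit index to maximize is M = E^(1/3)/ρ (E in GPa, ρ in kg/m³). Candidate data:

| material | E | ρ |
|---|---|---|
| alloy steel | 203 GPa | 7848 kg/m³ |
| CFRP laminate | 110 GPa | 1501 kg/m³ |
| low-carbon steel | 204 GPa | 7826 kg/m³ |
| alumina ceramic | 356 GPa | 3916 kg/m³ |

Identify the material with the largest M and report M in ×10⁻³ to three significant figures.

CFRP laminate, M = 3.19×10⁻³

Computing M directly (units already consistent):
  CFRP laminate: M = 3.19×10⁻³
  alumina ceramic: M = 1.81×10⁻³
  low-carbon steel: M = 0.752×10⁻³
  alloy steel: M = 0.749×10⁻³
Highest index: CFRP laminate.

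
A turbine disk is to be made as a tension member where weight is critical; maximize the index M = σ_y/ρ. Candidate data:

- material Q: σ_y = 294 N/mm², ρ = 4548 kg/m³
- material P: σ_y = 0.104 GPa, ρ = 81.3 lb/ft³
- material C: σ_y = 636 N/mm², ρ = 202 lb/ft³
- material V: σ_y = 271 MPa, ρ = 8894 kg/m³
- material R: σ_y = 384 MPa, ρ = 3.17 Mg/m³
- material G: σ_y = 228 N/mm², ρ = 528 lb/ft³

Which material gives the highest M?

material C

Normalizing units and computing the index:
  material Q: σ_y = 294.0 MPa, ρ = 4548 kg/m³
  material P: σ_y = 104.0 MPa, ρ = 1302 kg/m³
  material C: σ_y = 636.0 MPa, ρ = 3236 kg/m³
  material V: σ_y = 271.0 MPa, ρ = 8894 kg/m³
  material R: σ_y = 384.0 MPa, ρ = 3170 kg/m³
  material G: σ_y = 228.0 MPa, ρ = 8458 kg/m³
  material C: M = 197 kN·m/kg
  material R: M = 121 kN·m/kg
  material P: M = 79.9 kN·m/kg
  material Q: M = 64.6 kN·m/kg
  material V: M = 30.5 kN·m/kg
  material G: M = 27.0 kN·m/kg
Material C has the largest M.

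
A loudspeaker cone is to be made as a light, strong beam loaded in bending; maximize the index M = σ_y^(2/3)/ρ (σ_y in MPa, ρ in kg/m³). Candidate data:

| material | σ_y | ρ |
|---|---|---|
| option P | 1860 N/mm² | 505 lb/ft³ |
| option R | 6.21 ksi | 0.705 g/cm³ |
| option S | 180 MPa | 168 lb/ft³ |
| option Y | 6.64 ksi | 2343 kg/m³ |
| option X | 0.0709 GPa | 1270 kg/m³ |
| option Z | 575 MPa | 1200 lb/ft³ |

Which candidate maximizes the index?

After converting to SI:
  option P: σ_y = 1860 MPa, ρ = 8089 kg/m³
  option R: σ_y = 42.82 MPa, ρ = 705.0 kg/m³
  option S: σ_y = 180.0 MPa, ρ = 2691 kg/m³
  option Y: σ_y = 45.78 MPa, ρ = 2343 kg/m³
  option X: σ_y = 70.90 MPa, ρ = 1270 kg/m³
  option Z: σ_y = 575.0 MPa, ρ = 19220 kg/m³
  option P: M = 18.7×10⁻³
  option R: M = 17.4×10⁻³
  option X: M = 13.5×10⁻³
  option S: M = 11.8×10⁻³
  option Y: M = 5.46×10⁻³
  option Z: M = 3.60×10⁻³
The maximum is for option P.

option P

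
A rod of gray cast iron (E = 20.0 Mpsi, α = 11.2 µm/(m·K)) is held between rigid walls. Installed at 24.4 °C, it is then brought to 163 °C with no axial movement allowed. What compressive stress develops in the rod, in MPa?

E = 20.0 Mpsi = 137.9 GPa.
ΔT = 138.6 K. Constrained thermal stress σ = E·α·ΔT = 137.9×10³ MPa × 11.2×10⁻⁶ × 138.6 = 214 MPa (compressive).

214 MPa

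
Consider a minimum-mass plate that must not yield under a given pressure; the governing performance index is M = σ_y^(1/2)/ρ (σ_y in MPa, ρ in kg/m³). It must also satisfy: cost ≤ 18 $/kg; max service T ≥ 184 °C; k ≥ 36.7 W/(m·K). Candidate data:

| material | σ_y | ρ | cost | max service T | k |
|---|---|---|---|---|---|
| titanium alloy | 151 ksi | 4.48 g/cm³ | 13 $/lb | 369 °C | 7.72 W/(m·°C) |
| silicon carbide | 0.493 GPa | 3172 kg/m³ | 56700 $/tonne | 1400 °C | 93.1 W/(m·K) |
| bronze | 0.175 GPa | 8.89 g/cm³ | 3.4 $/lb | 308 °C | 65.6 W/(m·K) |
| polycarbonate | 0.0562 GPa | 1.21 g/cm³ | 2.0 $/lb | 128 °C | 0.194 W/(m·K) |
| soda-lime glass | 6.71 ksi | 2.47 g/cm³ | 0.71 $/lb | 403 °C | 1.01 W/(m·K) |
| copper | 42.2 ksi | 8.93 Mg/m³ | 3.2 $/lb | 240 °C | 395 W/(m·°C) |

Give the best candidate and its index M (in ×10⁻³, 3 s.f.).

copper, M = 1.91×10⁻³

Screen on constraints: cost ≤ 18 $/kg; max service T ≥ 184 °C; k ≥ 36.7 W/(m·K). Survivors: bronze, copper.
Normalizing units and computing the index:
  bronze: σ_y = 175.0 MPa, ρ = 8890 kg/m³
  copper: σ_y = 291.0 MPa, ρ = 8930 kg/m³
  copper: M = 1.91×10⁻³
  bronze: M = 1.49×10⁻³
Highest index: copper.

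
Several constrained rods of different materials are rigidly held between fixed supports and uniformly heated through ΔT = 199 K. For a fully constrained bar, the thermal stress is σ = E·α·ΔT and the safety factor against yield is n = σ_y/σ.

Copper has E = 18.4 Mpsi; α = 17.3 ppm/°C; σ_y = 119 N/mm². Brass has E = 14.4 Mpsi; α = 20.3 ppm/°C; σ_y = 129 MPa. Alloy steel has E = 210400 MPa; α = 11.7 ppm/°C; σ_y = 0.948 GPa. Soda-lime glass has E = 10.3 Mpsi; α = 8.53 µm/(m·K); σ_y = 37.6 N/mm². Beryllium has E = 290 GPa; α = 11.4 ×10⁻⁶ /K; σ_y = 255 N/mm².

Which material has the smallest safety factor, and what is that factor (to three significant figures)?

Converting E to GPa, α to ×10⁻⁶/K, σ_y to MPa, then σ and n for each:
  copper: E = 126.9, α = 17.3, σ_y = 119.0 → σ = 437 MPa, n = 0.272
  brass: E = 99.28, α = 20.3, σ_y = 129.0 → σ = 401 MPa, n = 0.322
  alloy steel: E = 210.4, α = 11.7, σ_y = 948.0 → σ = 490 MPa, n = 1.94
  soda-lime glass: E = 71.02, α = 8.53, σ_y = 37.60 → σ = 121 MPa, n = 0.312
  beryllium: E = 290.0, α = 11.4, σ_y = 255.0 → σ = 658 MPa, n = 0.388
Copper has the lowest safety factor, n = 0.272.

copper, n = 0.272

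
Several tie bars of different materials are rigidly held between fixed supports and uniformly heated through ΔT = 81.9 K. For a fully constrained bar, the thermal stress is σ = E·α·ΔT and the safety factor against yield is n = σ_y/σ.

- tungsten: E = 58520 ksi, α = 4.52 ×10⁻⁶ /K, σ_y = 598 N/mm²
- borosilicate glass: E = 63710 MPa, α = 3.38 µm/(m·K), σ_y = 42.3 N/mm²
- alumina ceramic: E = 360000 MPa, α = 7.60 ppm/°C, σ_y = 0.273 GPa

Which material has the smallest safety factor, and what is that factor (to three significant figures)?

In consistent units (E in GPa, α in ×10⁻⁶/K, σ_y in MPa):
  tungsten: E = 403.5, α = 4.52, σ_y = 598.0 → σ = 149 MPa, n = 4.00
  borosilicate glass: E = 63.71, α = 3.38, σ_y = 42.30 → σ = 17.6 MPa, n = 2.40
  alumina ceramic: E = 360.0, α = 7.60, σ_y = 273.0 → σ = 224 MPa, n = 1.22
Smallest n: alumina ceramic with n = 1.22.

alumina ceramic, n = 1.22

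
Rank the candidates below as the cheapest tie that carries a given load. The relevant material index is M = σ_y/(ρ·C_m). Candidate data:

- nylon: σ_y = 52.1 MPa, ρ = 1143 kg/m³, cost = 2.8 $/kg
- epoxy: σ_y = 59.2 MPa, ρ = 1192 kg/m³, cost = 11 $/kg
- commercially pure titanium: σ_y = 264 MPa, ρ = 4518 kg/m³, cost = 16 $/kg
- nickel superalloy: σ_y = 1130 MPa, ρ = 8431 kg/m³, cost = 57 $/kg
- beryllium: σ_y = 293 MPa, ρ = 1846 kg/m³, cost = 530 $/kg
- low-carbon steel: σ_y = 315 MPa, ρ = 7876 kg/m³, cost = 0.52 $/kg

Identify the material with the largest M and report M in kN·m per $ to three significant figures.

Per-candidate index values:
  low-carbon steel: M = 76.9 kN·m per $
  nylon: M = 16.3 kN·m per $
  epoxy: M = 4.51 kN·m per $
  commercially pure titanium: M = 3.65 kN·m per $
  nickel superalloy: M = 2.35 kN·m per $
  beryllium: M = 0.299 kN·m per $
The maximum is for low-carbon steel.

low-carbon steel, M = 76.9 kN·m per $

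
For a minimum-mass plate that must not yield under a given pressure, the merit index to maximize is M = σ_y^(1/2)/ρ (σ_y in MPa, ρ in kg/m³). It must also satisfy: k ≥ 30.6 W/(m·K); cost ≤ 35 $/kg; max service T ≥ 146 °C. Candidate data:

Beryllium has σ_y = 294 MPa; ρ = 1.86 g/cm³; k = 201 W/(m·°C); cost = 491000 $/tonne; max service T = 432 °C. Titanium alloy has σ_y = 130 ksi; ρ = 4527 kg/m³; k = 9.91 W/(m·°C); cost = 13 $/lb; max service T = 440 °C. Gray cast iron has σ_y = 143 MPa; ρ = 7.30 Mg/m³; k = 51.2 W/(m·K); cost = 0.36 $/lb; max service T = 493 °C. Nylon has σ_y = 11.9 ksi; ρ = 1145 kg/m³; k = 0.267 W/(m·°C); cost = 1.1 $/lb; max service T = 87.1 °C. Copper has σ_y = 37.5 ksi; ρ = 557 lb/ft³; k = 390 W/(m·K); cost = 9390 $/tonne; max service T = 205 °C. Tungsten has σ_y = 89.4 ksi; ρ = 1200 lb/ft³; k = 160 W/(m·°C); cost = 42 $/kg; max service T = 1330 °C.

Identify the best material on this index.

copper

Screen on constraints: k ≥ 30.6 W/(m·K); cost ≤ 35 $/kg; max service T ≥ 146 °C. Survivors: gray cast iron, copper.
After converting to SI:
  gray cast iron: σ_y = 143.0 MPa, ρ = 7300 kg/m³
  copper: σ_y = 258.6 MPa, ρ = 8922 kg/m³
  copper: M = 1.80×10⁻³
  gray cast iron: M = 1.64×10⁻³
The maximum is for copper.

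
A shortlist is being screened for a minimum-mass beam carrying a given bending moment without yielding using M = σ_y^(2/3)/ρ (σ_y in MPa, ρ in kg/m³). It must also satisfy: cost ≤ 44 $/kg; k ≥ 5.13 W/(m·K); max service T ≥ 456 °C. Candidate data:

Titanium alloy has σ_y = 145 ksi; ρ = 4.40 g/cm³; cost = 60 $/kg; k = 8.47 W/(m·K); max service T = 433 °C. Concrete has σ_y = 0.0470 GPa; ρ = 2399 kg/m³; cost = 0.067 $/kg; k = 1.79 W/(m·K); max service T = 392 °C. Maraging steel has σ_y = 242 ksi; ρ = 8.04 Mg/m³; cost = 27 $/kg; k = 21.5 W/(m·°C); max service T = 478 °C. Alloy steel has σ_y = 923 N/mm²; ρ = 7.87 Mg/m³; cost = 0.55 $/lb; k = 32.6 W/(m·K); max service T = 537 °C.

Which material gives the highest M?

maraging steel

Screen on constraints: cost ≤ 44 $/kg; k ≥ 5.13 W/(m·K); max service T ≥ 456 °C. Survivors: maraging steel, alloy steel.
In SI units:
  maraging steel: σ_y = 1669 MPa, ρ = 8040 kg/m³
  alloy steel: σ_y = 923.0 MPa, ρ = 7870 kg/m³
  maraging steel: M = 17.5×10⁻³
  alloy steel: M = 12.0×10⁻³
Highest index: maraging steel.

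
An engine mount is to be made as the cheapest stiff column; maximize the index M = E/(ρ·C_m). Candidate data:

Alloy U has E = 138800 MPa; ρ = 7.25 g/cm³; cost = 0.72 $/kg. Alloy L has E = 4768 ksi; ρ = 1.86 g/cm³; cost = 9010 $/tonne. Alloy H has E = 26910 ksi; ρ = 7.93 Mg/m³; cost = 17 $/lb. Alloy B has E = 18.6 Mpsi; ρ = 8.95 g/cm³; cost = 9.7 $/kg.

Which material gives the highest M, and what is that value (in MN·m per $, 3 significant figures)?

alloy U, M = 26.6 MN·m per $

Normalizing units and computing the index:
  alloy U: E = 138.8 GPa, ρ = 7250 kg/m³, cost = 0.7200 $/kg
  alloy L: E = 32.87 GPa, ρ = 1860 kg/m³, cost = 9.010 $/kg
  alloy H: E = 185.5 GPa, ρ = 7930 kg/m³, cost = 37.48 $/kg
  alloy B: E = 128.2 GPa, ρ = 8950 kg/m³, cost = 9.700 $/kg
  alloy U: M = 26.6 MN·m per $
  alloy L: M = 1.96 MN·m per $
  alloy B: M = 1.48 MN·m per $
  alloy H: M = 0.624 MN·m per $
Alloy U ranks first.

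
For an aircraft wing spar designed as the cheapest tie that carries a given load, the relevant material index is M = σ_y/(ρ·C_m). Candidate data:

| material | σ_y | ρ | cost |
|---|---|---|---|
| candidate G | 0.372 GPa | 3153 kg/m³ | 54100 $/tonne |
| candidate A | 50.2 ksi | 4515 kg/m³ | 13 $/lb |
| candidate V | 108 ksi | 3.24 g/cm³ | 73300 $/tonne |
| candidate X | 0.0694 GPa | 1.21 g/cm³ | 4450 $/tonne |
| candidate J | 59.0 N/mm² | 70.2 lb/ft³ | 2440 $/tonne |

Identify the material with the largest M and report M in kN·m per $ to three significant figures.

After converting to SI:
  candidate G: σ_y = 372.0 MPa, ρ = 3153 kg/m³, cost = 54.10 $/kg
  candidate A: σ_y = 346.1 MPa, ρ = 4515 kg/m³, cost = 28.66 $/kg
  candidate V: σ_y = 744.6 MPa, ρ = 3240 kg/m³, cost = 73.30 $/kg
  candidate X: σ_y = 69.40 MPa, ρ = 1210 kg/m³, cost = 4.450 $/kg
  candidate J: σ_y = 59.00 MPa, ρ = 1124 kg/m³, cost = 2.440 $/kg
  candidate J: M = 21.5 kN·m per $
  candidate X: M = 12.9 kN·m per $
  candidate V: M = 3.14 kN·m per $
  candidate A: M = 2.67 kN·m per $
  candidate G: M = 2.18 kN·m per $
The maximum is for candidate J.

candidate J, M = 21.5 kN·m per $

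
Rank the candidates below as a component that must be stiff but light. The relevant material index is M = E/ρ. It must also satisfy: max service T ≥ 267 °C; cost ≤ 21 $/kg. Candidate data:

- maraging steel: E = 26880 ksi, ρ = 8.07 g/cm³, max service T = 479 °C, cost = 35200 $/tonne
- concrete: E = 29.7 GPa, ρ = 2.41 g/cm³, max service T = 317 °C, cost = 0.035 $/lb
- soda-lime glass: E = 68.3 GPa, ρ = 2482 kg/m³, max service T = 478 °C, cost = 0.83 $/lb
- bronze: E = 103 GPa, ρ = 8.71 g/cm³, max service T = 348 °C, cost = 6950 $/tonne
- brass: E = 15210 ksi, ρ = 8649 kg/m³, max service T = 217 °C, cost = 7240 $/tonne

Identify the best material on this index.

soda-lime glass

Screen on constraints: max service T ≥ 267 °C; cost ≤ 21 $/kg. Survivors: concrete, soda-lime glass, bronze.
After converting to SI:
  concrete: E = 29.70 GPa, ρ = 2410 kg/m³
  soda-lime glass: E = 68.30 GPa, ρ = 2482 kg/m³
  bronze: E = 103.0 GPa, ρ = 8710 kg/m³
  soda-lime glass: M = 27.5 MN·m/kg
  concrete: M = 12.3 MN·m/kg
  bronze: M = 11.8 MN·m/kg
Highest index: soda-lime glass.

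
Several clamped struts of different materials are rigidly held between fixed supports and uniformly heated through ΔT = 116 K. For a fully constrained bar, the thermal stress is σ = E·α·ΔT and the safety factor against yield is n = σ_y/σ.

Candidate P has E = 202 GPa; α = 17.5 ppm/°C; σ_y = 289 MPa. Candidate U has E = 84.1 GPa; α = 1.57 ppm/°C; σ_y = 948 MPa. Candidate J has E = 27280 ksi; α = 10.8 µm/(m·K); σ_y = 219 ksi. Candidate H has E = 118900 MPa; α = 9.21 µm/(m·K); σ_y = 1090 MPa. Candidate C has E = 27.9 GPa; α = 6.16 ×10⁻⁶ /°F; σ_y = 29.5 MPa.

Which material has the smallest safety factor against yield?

candidate P

In consistent units (E in GPa, α in ×10⁻⁶/K, σ_y in MPa):
  candidate P: E = 202.0, α = 17.5, σ_y = 289.0 → σ = 410 MPa, n = 0.705
  candidate U: E = 84.10, α = 1.57, σ_y = 948.0 → σ = 15.3 MPa, n = 61.9
  candidate J: E = 188.1, α = 10.8, σ_y = 1510 → σ = 236 MPa, n = 6.41
  candidate H: E = 118.9, α = 9.21, σ_y = 1090 → σ = 127 MPa, n = 8.58
  candidate C: E = 27.90, α = 11.1, σ_y = 29.50 → σ = 35.9 MPa, n = 0.822
The minimum is candidate P at n = 0.705.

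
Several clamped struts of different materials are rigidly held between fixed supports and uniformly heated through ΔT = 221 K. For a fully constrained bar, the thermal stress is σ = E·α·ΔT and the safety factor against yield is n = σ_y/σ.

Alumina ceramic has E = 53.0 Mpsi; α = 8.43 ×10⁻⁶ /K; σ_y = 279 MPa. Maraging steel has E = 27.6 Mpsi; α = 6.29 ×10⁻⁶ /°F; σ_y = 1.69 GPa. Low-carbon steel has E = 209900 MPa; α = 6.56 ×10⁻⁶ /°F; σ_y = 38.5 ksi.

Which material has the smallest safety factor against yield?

With everything in SI (GPa, ×10⁻⁶/K, MPa):
  alumina ceramic: E = 365.4, α = 8.43, σ_y = 279.0 → σ = 681 MPa, n = 0.410
  maraging steel: E = 190.3, α = 11.3, σ_y = 1690 → σ = 476 MPa, n = 3.55
  low-carbon steel: E = 209.9, α = 11.8, σ_y = 265.4 → σ = 548 MPa, n = 0.485
Alumina ceramic has the lowest safety factor, n = 0.410.

alumina ceramic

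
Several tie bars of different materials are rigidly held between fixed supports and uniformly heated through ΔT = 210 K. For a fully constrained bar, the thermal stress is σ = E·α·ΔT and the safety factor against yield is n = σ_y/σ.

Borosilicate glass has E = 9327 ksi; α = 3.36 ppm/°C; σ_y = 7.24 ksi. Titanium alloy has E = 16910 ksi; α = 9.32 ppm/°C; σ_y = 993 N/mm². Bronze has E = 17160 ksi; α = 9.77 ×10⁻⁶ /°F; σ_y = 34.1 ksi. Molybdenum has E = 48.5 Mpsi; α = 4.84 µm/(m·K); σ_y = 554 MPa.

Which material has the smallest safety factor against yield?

Converting E to GPa, α to ×10⁻⁶/K, σ_y to MPa, then σ and n for each:
  borosilicate glass: E = 64.31, α = 3.36, σ_y = 49.92 → σ = 45.4 MPa, n = 1.10
  titanium alloy: E = 116.6, α = 9.32, σ_y = 993.0 → σ = 228 MPa, n = 4.35
  bronze: E = 118.3, α = 17.6, σ_y = 235.1 → σ = 437 MPa, n = 0.538
  molybdenum: E = 334.4, α = 4.84, σ_y = 554.0 → σ = 340 MPa, n = 1.63
The minimum is bronze at n = 0.538.

bronze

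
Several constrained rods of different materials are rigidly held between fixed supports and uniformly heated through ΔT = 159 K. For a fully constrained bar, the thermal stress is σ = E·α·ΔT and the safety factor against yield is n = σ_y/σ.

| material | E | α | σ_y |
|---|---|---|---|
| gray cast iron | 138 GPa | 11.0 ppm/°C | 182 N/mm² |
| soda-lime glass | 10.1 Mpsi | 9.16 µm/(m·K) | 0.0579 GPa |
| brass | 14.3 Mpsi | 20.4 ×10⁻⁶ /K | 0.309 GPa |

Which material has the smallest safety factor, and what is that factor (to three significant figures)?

Per material, after unit conversion:
  gray cast iron: E = 138.0, α = 11.0, σ_y = 182.0 → σ = 241 MPa, n = 0.754
  soda-lime glass: E = 69.64, α = 9.16, σ_y = 57.90 → σ = 101 MPa, n = 0.571
  brass: E = 98.60, α = 20.4, σ_y = 309.0 → σ = 320 MPa, n = 0.966
Soda-lime glass has the lowest safety factor, n = 0.571.

soda-lime glass, n = 0.571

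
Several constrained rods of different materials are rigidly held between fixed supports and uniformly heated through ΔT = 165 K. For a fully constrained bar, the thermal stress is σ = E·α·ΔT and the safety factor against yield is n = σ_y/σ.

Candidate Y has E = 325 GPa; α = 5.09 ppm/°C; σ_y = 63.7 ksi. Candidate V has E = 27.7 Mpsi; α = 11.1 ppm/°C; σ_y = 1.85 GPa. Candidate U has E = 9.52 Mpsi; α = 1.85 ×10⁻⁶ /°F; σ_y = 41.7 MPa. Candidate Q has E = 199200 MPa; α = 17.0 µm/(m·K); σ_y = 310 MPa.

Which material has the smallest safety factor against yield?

In consistent units (E in GPa, α in ×10⁻⁶/K, σ_y in MPa):
  candidate Y: E = 325.0, α = 5.09, σ_y = 439.2 → σ = 273 MPa, n = 1.61
  candidate V: E = 191.0, α = 11.1, σ_y = 1850 → σ = 350 MPa, n = 5.29
  candidate U: E = 65.64, α = 3.33, σ_y = 41.70 → σ = 36.1 MPa, n = 1.16
  candidate Q: E = 199.2, α = 17.0, σ_y = 310.0 → σ = 559 MPa, n = 0.555
The minimum is candidate Q at n = 0.555.

candidate Q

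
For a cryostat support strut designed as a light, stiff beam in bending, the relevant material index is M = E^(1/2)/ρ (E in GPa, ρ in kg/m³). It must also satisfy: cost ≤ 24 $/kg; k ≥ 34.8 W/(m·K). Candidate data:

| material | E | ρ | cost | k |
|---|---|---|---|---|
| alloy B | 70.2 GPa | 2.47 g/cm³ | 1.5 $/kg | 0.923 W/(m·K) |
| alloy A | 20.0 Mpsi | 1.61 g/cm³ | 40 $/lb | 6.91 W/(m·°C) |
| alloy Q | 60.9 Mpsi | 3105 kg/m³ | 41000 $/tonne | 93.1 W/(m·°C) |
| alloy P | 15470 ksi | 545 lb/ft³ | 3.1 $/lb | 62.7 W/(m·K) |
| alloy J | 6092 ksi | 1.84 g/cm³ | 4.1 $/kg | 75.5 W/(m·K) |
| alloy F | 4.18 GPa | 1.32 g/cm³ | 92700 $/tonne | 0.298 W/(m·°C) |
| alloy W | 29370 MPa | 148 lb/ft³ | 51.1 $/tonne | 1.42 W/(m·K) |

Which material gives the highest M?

Screen on constraints: cost ≤ 24 $/kg; k ≥ 34.8 W/(m·K). Survivors: alloy P, alloy J.
In SI units:
  alloy P: E = 106.7 GPa, ρ = 8730 kg/m³
  alloy J: E = 42.00 GPa, ρ = 1840 kg/m³
  alloy J: M = 3.52×10⁻³
  alloy P: M = 1.18×10⁻³
Alloy J ranks first.

alloy J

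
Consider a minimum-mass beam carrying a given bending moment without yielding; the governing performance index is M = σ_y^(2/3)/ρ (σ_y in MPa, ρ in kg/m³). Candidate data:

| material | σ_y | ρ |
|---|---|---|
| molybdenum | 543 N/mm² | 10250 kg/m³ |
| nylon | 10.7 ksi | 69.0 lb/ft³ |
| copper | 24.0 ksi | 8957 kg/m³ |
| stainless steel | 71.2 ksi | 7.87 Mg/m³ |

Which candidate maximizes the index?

nylon

In SI units:
  molybdenum: σ_y = 543.0 MPa, ρ = 10250 kg/m³
  nylon: σ_y = 73.77 MPa, ρ = 1105 kg/m³
  copper: σ_y = 165.5 MPa, ρ = 8957 kg/m³
  stainless steel: σ_y = 490.9 MPa, ρ = 7870 kg/m³
  nylon: M = 15.9×10⁻³
  stainless steel: M = 7.91×10⁻³
  molybdenum: M = 6.49×10⁻³
  copper: M = 3.37×10⁻³
Highest index: nylon.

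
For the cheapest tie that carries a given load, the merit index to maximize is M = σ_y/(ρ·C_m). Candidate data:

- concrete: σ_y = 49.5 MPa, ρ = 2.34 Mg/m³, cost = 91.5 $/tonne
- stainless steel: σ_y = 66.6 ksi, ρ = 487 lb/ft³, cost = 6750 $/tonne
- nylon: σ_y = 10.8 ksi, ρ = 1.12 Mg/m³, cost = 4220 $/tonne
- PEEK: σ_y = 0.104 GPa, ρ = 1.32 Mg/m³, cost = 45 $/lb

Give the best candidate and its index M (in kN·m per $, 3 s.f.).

concrete, M = 231 kN·m per $

In SI units:
  concrete: σ_y = 49.50 MPa, ρ = 2340 kg/m³, cost = 0.09150 $/kg
  stainless steel: σ_y = 459.2 MPa, ρ = 7801 kg/m³, cost = 6.750 $/kg
  nylon: σ_y = 74.46 MPa, ρ = 1120 kg/m³, cost = 4.220 $/kg
  PEEK: σ_y = 104.0 MPa, ρ = 1320 kg/m³, cost = 99.21 $/kg
  concrete: M = 231 kN·m per $
  nylon: M = 15.8 kN·m per $
  stainless steel: M = 8.72 kN·m per $
  PEEK: M = 0.794 kN·m per $
Concrete ranks first.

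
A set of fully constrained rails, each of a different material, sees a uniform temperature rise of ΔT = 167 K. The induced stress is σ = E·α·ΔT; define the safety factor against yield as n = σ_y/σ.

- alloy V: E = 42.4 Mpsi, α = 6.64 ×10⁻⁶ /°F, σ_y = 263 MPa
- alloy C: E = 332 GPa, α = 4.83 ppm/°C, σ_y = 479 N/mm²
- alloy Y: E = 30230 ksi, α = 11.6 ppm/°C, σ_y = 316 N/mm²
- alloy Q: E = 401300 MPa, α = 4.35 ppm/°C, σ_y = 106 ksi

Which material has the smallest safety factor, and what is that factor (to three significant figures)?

In consistent units (E in GPa, α in ×10⁻⁶/K, σ_y in MPa):
  alloy V: E = 292.3, α = 12.0, σ_y = 263.0 → σ = 584 MPa, n = 0.451
  alloy C: E = 332.0, α = 4.83, σ_y = 479.0 → σ = 268 MPa, n = 1.79
  alloy Y: E = 208.4, α = 11.6, σ_y = 316.0 → σ = 404 MPa, n = 0.783
  alloy Q: E = 401.3, α = 4.35, σ_y = 730.8 → σ = 292 MPa, n = 2.51
Smallest n: alloy V with n = 0.451.

alloy V, n = 0.451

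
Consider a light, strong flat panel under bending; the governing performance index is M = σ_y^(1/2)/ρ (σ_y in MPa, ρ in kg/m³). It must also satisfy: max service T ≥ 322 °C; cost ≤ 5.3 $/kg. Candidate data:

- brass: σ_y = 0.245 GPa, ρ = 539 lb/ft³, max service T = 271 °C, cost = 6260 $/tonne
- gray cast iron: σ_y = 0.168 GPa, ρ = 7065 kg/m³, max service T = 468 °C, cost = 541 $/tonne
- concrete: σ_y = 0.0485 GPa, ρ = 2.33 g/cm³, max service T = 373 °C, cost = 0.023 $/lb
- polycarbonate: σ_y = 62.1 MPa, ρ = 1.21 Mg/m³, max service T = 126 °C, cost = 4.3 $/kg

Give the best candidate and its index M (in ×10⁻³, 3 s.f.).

concrete, M = 2.99×10⁻³

Screen on constraints: max service T ≥ 322 °C; cost ≤ 5.3 $/kg. Survivors: gray cast iron, concrete.
Putting every candidate on a common basis:
  gray cast iron: σ_y = 168.0 MPa, ρ = 7065 kg/m³
  concrete: σ_y = 48.50 MPa, ρ = 2330 kg/m³
  concrete: M = 2.99×10⁻³
  gray cast iron: M = 1.83×10⁻³
Concrete ranks first.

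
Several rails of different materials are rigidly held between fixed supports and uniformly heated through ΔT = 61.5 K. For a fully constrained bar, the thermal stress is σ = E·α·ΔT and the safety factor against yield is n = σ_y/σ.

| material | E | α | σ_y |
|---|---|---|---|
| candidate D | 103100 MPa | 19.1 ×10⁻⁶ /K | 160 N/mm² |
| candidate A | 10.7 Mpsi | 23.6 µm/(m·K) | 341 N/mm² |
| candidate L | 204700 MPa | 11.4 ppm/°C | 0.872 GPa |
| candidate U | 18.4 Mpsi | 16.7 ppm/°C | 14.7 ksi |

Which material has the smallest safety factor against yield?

Converting E to GPa, α to ×10⁻⁶/K, σ_y to MPa, then σ and n for each:
  candidate D: E = 103.1, α = 19.1, σ_y = 160.0 → σ = 121 MPa, n = 1.32
  candidate A: E = 73.77, α = 23.6, σ_y = 341.0 → σ = 107 MPa, n = 3.18
  candidate L: E = 204.7, α = 11.4, σ_y = 872.0 → σ = 144 MPa, n = 6.08
  candidate U: E = 126.9, α = 16.7, σ_y = 101.4 → σ = 130 MPa, n = 0.778
Smallest n: candidate U with n = 0.778.

candidate U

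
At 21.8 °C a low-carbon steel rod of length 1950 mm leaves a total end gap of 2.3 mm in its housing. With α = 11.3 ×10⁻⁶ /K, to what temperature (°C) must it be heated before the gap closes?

α·L₀·ΔT = 2.3 mm ⇒ ΔT = 2.3 / (11.3×10⁻⁶ × 1950.0) = 104.4 K.
T = 21.8 + 104.4 = 126.2 °C.

126 °C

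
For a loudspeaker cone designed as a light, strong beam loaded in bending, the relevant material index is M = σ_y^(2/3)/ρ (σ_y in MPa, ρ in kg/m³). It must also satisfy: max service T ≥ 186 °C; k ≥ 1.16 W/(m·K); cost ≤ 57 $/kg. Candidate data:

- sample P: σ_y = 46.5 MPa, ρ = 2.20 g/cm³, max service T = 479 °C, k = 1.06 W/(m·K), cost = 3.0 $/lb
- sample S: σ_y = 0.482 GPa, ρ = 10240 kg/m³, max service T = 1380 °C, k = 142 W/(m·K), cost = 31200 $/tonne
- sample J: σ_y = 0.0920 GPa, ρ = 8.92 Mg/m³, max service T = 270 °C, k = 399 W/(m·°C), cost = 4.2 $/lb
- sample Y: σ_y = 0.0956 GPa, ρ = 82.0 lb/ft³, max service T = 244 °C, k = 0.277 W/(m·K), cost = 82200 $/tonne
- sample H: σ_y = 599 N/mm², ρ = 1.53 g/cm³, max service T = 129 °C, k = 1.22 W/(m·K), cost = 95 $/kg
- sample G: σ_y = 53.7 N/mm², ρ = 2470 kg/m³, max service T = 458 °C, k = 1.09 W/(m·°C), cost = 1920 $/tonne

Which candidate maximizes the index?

sample S

Screen on constraints: max service T ≥ 186 °C; k ≥ 1.16 W/(m·K); cost ≤ 57 $/kg. Survivors: sample S, sample J.
Convert each candidate to consistent units, then evaluate M:
  sample S: σ_y = 482.0 MPa, ρ = 10240 kg/m³
  sample J: σ_y = 92.00 MPa, ρ = 8920 kg/m³
  sample S: M = 6.00×10⁻³
  sample J: M = 2.28×10⁻³
Highest index: sample S.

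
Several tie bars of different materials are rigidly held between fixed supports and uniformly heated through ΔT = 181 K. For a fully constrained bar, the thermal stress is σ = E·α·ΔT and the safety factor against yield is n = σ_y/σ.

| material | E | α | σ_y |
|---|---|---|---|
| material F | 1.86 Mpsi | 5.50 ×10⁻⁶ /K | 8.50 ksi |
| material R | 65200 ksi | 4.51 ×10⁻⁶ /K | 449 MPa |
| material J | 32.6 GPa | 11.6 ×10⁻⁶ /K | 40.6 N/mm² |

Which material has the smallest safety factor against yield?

material J

Converting E to GPa, α to ×10⁻⁶/K, σ_y to MPa, then σ and n for each:
  material F: E = 12.82, α = 5.50, σ_y = 58.61 → σ = 12.8 MPa, n = 4.59
  material R: E = 449.5, α = 4.51, σ_y = 449.0 → σ = 367 MPa, n = 1.22
  material J: E = 32.60, α = 11.6, σ_y = 40.60 → σ = 68.4 MPa, n = 0.593
Material J has the lowest safety factor, n = 0.593.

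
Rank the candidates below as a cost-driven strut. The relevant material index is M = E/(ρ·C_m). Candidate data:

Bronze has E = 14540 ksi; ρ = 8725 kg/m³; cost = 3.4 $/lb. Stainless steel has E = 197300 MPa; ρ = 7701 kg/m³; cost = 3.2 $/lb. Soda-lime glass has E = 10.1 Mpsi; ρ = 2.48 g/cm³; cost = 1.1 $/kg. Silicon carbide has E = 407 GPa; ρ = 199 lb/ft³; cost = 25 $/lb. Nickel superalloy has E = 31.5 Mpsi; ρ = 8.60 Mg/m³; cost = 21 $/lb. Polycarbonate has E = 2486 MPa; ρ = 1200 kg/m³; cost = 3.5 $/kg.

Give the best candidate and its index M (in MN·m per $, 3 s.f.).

soda-lime glass, M = 25.5 MN·m per $

Putting every candidate on a common basis:
  bronze: E = 100.2 GPa, ρ = 8725 kg/m³, cost = 7.496 $/kg
  stainless steel: E = 197.3 GPa, ρ = 7701 kg/m³, cost = 7.055 $/kg
  soda-lime glass: E = 69.64 GPa, ρ = 2480 kg/m³, cost = 1.100 $/kg
  silicon carbide: E = 407.0 GPa, ρ = 3188 kg/m³, cost = 55.11 $/kg
  nickel superalloy: E = 217.2 GPa, ρ = 8600 kg/m³, cost = 46.30 $/kg
  polycarbonate: E = 2.486 GPa, ρ = 1200 kg/m³, cost = 3.500 $/kg
  soda-lime glass: M = 25.5 MN·m per $
  stainless steel: M = 3.63 MN·m per $
  silicon carbide: M = 2.32 MN·m per $
  bronze: M = 1.53 MN·m per $
  polycarbonate: M = 0.592 MN·m per $
  nickel superalloy: M = 0.545 MN·m per $
Soda-lime glass has the largest M.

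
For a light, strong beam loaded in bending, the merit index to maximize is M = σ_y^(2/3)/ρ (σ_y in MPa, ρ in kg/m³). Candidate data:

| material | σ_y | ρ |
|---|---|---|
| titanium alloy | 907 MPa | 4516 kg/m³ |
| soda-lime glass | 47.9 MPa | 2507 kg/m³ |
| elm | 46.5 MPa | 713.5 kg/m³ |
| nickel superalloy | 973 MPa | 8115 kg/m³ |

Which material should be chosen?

Per-candidate index values:
  titanium alloy: M = 20.7×10⁻³
  elm: M = 18.1×10⁻³
  nickel superalloy: M = 12.1×10⁻³
  soda-lime glass: M = 5.26×10⁻³
The maximum is for titanium alloy.

titanium alloy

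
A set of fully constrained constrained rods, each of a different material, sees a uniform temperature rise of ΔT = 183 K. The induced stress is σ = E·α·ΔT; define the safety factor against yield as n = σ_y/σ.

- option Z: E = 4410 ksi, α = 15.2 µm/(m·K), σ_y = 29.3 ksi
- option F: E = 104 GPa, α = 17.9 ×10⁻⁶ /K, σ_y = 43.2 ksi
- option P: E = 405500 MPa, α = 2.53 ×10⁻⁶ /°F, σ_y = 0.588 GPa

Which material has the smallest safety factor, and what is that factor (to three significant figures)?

Per material, after unit conversion:
  option Z: E = 30.41, α = 15.2, σ_y = 202.0 → σ = 84.6 MPa, n = 2.39
  option F: E = 104.0, α = 17.9, σ_y = 297.9 → σ = 341 MPa, n = 0.874
  option P: E = 405.5, α = 4.55, σ_y = 588.0 → σ = 338 MPa, n = 1.74
Smallest n: option F with n = 0.874.

option F, n = 0.874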